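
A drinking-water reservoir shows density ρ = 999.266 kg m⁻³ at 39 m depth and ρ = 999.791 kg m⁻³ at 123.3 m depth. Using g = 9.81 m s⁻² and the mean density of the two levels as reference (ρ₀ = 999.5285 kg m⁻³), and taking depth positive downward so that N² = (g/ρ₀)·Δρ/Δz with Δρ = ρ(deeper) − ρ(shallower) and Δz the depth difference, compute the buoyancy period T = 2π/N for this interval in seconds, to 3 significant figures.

Δρ = 999.791 − 999.266 = 0.525 kg m⁻³ over Δz = 123.3 − 39 = 84.3 m.
N² = (9.81/999.5285) × (0.525/84.3) = 6.1123 × 10⁻⁵ s⁻².
N = √(6.1123 × 10⁻⁵) = 7.8181 × 10⁻³ rad s⁻¹, so T = 2π/N = 803.67 s ≈ 804 s.
A positive N² confirms static stability across the interval.

804 s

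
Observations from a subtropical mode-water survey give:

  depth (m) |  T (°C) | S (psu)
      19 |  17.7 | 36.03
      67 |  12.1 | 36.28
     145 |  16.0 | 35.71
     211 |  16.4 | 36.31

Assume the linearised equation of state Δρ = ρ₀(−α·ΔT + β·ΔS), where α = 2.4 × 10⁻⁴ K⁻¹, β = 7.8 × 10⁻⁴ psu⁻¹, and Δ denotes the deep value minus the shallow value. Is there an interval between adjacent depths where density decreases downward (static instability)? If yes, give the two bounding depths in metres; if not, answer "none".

67–145 m

Evaluate Δρ/ρ₀ = −αΔT + βΔS across each adjacent pair:
  19–67 m: −αΔT+βΔS = −(2.4 × 10⁻⁴)(-5.6)+(7.8 × 10⁻⁴)(+0.25) = 1.5 × 10⁻³ → stable
  67–145 m: −αΔT+βΔS = −(2.4 × 10⁻⁴)(+3.9)+(7.8 × 10⁻⁴)(-0.57) = -1.4 × 10⁻³ → UNSTABLE
  145–211 m: −αΔT+βΔS = −(2.4 × 10⁻⁴)(+0.4)+(7.8 × 10⁻⁴)(+0.60) = 3.7 × 10⁻⁴ → stable
The 67–145 m interval has Δρ < 0: lighter water underlies denser water.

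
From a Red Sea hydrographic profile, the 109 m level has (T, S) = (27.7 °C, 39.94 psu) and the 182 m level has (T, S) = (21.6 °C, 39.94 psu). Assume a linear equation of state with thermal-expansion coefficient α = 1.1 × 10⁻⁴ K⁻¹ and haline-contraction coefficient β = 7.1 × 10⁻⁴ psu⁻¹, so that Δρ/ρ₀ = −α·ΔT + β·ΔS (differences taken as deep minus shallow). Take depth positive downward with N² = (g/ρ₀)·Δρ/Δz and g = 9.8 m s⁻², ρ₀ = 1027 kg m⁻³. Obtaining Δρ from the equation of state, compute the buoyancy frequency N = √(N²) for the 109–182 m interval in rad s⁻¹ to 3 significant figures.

9.49 × 10⁻³ rad s⁻¹

ΔT = -6.1 K, ΔS = +0.00 psu (deep − shallow).
Δρ/ρ₀ = −αΔT + βΔS = 6.71 × 10⁻⁴ + 0 = 6.71 × 10⁻⁴, so Δρ ≈ 0.6891 kg m⁻³.
N² = (g/ρ₀)·Δρ/Δz = g·(Δρ/ρ₀)/Δz = 9.8 × 6.71 × 10⁻⁴ / 73 = 9.0079 × 10⁻⁵ s⁻².
N = √(9.0079 × 10⁻⁵) = 9.4910 × 10⁻³ rad s⁻¹ ≈ 9.49 × 10⁻³ rad s⁻¹.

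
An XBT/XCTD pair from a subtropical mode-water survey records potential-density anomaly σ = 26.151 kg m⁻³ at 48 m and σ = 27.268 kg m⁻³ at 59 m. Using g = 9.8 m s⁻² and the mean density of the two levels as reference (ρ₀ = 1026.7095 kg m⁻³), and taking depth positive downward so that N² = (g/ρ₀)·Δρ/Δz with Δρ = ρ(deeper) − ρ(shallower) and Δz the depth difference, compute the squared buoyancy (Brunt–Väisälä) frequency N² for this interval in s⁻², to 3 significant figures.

Δρ = 1027.268 − 1026.151 = 1.117 kg m⁻³ over Δz = 59 − 48 = 11 m.
N² = (9.8/1026.7095) × (1.117/11) = 9.6926 × 10⁻⁴ s⁻² ≈ 9.69 × 10⁻⁴ s⁻².

9.69 × 10⁻⁴ s⁻²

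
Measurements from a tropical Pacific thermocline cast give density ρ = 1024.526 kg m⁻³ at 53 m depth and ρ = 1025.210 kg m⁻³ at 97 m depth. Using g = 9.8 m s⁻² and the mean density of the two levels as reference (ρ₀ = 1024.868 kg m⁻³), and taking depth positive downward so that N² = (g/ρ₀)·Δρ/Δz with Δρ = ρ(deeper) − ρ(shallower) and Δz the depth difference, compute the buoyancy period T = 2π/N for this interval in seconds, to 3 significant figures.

Δρ = 1025.210 − 1024.526 = 0.684 kg m⁻³ over Δz = 97 − 53 = 44 m.
N² = (9.8/1024.868) × (0.684/44) = 1.4865 × 10⁻⁴ s⁻².
N = √(1.4865 × 10⁻⁴) = 0.012192 rad s⁻¹, so T = 2π/N = 515.35 s ≈ 515 s.

515 s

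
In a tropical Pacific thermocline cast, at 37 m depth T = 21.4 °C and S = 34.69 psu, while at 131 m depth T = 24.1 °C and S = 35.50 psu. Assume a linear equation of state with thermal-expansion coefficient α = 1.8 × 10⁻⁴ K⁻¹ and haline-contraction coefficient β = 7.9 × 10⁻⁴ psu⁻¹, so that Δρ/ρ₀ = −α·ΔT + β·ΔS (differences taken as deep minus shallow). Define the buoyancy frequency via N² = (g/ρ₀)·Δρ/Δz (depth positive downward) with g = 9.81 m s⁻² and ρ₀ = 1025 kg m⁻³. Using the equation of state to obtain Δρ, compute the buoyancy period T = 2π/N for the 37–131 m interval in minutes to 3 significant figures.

ΔT = +2.7 K, ΔS = +0.81 psu (deep − shallow).
Δρ/ρ₀ = −αΔT + βΔS = -4.86 × 10⁻⁴ + 6.399 × 10⁻⁴ = 1.539 × 10⁻⁴, so Δρ ≈ 0.1577 kg m⁻³.
N² = (g/ρ₀)·Δρ/Δz = g·(Δρ/ρ₀)/Δz = 9.81 × 1.539 × 10⁻⁴ / 94 = 1.6061 × 10⁻⁵ s⁻².
N = √(1.6061 × 10⁻⁵) = 4.0076 × 10⁻³ rad s⁻¹ → T = 2π/N = 1.5678 × 10³ s = 26.130 min ≈ 26.1 min.

26.1 min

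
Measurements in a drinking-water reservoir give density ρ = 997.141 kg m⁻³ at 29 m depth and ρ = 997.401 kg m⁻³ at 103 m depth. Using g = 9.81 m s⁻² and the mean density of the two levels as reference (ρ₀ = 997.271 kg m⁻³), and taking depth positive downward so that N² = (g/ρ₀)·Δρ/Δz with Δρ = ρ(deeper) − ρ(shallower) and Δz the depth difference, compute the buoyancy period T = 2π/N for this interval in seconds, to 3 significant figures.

Δρ = 997.401 − 997.141 = 0.260 kg m⁻³ over Δz = 103 − 29 = 74 m.
N² = (9.81/997.271) × (0.260/74) = 3.4562 × 10⁻⁵ s⁻².
N = √(3.4562 × 10⁻⁵) = 5.8789 × 10⁻³ rad s⁻¹, so T = 2π/N = 1.0688 × 10³ s ≈ 1.07 × 10³ s.

1.07 × 10³ s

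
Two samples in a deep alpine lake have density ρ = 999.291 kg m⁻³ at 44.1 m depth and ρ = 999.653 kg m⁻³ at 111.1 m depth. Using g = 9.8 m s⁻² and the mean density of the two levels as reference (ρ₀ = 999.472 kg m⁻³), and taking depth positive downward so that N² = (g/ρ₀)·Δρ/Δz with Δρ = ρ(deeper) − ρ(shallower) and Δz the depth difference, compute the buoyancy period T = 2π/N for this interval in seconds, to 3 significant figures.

863 s

Δρ = 999.653 − 999.291 = 0.362 kg m⁻³ over Δz = 111.1 − 44.1 = 67 m.
N² = (9.8/999.472) × (0.362/67) = 5.2977 × 10⁻⁵ s⁻².
N = √(5.2977 × 10⁻⁵) = 7.2785 × 10⁻³ rad s⁻¹, so T = 2π/N = 863.25 s ≈ 863 s.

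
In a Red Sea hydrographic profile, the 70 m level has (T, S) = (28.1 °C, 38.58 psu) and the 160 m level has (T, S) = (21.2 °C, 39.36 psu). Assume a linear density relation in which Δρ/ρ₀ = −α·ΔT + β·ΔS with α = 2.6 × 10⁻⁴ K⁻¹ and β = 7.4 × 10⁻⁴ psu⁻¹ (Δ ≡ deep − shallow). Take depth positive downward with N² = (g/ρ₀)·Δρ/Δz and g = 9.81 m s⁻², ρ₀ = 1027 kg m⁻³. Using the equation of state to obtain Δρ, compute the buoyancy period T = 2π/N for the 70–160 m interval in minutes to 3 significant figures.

6.51 min

ΔT = -6.9 K, ΔS = +0.78 psu (deep − shallow).
Δρ/ρ₀ = −αΔT + βΔS = 1.794 × 10⁻³ + 5.772 × 10⁻⁴ = 2.3712 × 10⁻³, so Δρ ≈ 2.435 kg m⁻³.
N² = (g/ρ₀)·Δρ/Δz = g·(Δρ/ρ₀)/Δz = 9.81 × 2.3712 × 10⁻³ / 90 = 2.5846 × 10⁻⁴ s⁻².
N = √(2.5846 × 10⁻⁴) = 0.016077 rad s⁻¹ → T = 2π/N = 390.82 s = 6.5137 min ≈ 6.51 min.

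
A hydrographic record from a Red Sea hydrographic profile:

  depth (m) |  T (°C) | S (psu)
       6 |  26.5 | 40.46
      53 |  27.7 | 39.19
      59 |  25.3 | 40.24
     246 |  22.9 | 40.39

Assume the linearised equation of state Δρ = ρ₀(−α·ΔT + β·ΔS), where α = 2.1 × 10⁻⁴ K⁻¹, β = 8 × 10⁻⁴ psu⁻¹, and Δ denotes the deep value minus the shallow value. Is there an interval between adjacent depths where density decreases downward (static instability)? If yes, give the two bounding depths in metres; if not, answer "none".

6–53 m

Evaluate Δρ/ρ₀ = −αΔT + βΔS across each adjacent pair:
  6–53 m: −αΔT+βΔS = −(2.1 × 10⁻⁴)(+1.2)+(8 × 10⁻⁴)(-1.27) = -1.3 × 10⁻³ → UNSTABLE
  53–59 m: −αΔT+βΔS = −(2.1 × 10⁻⁴)(-2.4)+(8 × 10⁻⁴)(+1.05) = 1.3 × 10⁻³ → stable
  59–246 m: −αΔT+βΔS = −(2.1 × 10⁻⁴)(-2.4)+(8 × 10⁻⁴)(+0.15) = 6.2 × 10⁻⁴ → stable
The 6–53 m interval has Δρ < 0: lighter water underlies denser water.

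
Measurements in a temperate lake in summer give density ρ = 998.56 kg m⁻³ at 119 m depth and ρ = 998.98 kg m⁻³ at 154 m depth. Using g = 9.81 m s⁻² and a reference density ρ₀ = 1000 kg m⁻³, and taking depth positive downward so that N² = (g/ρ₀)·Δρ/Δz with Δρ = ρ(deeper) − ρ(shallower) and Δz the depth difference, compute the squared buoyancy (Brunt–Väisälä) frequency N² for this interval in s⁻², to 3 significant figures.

Δρ = 998.98 − 998.56 = 0.42 kg m⁻³ over Δz = 154 − 119 = 35 m.
N² = (9.81/1000) × (0.42/35) = 1.1772 × 10⁻⁴ s⁻² ≈ 1.18 × 10⁻⁴ s⁻².

1.18 × 10⁻⁴ s⁻²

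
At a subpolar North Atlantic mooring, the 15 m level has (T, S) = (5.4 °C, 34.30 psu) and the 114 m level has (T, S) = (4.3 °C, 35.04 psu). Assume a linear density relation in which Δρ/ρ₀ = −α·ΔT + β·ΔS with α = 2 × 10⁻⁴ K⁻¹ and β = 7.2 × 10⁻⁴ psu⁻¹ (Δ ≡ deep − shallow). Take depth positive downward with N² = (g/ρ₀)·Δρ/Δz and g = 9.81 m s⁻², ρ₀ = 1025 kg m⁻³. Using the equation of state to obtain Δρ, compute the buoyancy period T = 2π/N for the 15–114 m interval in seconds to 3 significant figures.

ΔT = -1.1 K, ΔS = +0.74 psu (deep − shallow).
Δρ/ρ₀ = −αΔT + βΔS = 2.20 × 10⁻⁴ + 5.328 × 10⁻⁴ = 7.528 × 10⁻⁴, so Δρ ≈ 0.7716 kg m⁻³.
N² = (g/ρ₀)·Δρ/Δz = g·(Δρ/ρ₀)/Δz = 9.81 × 7.528 × 10⁻⁴ / 99 = 7.4596 × 10⁻⁵ s⁻².
N = √(7.4596 × 10⁻⁵) = 8.6369 × 10⁻³ rad s⁻¹ → T = 2π/N = 727.48 s ≈ 727 s.

727 s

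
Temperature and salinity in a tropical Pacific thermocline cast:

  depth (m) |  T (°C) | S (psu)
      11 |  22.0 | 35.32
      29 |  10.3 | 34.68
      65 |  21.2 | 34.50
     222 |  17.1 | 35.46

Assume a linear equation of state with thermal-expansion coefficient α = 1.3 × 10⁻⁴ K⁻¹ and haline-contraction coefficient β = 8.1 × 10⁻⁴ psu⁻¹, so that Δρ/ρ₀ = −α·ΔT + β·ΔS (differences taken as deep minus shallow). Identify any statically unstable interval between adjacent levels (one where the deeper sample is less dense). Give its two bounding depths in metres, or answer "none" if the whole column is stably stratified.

Evaluate Δρ/ρ₀ = −αΔT + βΔS across each adjacent pair:
  11–29 m: −αΔT+βΔS = −(1.3 × 10⁻⁴)(-11.7)+(8.1 × 10⁻⁴)(-0.64) = 1.0 × 10⁻³ → stable
  29–65 m: −αΔT+βΔS = −(1.3 × 10⁻⁴)(+10.9)+(8.1 × 10⁻⁴)(-0.18) = -1.6 × 10⁻³ → UNSTABLE
  65–222 m: −αΔT+βΔS = −(1.3 × 10⁻⁴)(-4.1)+(8.1 × 10⁻⁴)(+0.96) = 1.3 × 10⁻³ → stable
The 29–65 m interval has Δρ < 0: lighter water underlies denser water.

29–65 m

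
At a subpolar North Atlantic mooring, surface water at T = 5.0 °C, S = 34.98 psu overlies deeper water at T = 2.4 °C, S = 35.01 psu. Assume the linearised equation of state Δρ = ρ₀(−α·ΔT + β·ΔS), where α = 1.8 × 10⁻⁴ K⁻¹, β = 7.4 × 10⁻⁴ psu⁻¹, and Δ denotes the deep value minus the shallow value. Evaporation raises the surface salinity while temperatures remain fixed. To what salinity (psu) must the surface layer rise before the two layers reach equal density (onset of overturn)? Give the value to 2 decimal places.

Neutral buoyancy requires −α(T_deep − T_surf) + β(S_deep − S_surf′) = 0.
S_surf′ = S_deep − (α/β)·ΔT = 35.01 − (1.8 × 10⁻⁴/7.4 × 10⁻⁴)·(-2.6) = 35.6424 psu.
Increase required: 35.6424 − 34.98 = 0.6624 psu.

35.64 psu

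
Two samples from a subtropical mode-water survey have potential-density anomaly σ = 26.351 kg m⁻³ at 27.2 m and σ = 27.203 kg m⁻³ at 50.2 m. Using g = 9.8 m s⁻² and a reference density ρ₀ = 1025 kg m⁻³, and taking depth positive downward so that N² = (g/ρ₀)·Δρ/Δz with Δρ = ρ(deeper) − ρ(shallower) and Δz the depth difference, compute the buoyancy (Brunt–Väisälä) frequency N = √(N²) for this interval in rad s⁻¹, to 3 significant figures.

Δρ = 1027.203 − 1026.351 = 0.852 kg m⁻³ over Δz = 50.2 − 27.2 = 23 m.
N² = (9.8/1025) × (0.852/23) = 3.5417 × 10⁻⁴ s⁻².
N = √(3.5417 × 10⁻⁴) = 0.018819 rad s⁻¹ ≈ 0.0188 rad s⁻¹.

0.0188 rad s⁻¹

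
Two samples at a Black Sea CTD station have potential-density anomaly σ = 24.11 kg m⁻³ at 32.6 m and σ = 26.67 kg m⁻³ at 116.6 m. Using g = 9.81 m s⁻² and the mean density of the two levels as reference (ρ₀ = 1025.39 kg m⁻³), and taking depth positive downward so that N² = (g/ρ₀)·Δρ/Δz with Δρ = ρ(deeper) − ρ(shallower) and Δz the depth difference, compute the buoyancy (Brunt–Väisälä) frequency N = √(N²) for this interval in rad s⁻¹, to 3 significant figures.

Δρ = 1026.67 − 1024.11 = 2.56 kg m⁻³ over Δz = 116.6 − 32.6 = 84 m.
N² = (9.81/1025.39) × (2.56/84) = 2.9157 × 10⁻⁴ s⁻².
N = √(2.9157 × 10⁻⁴) = 0.017075 rad s⁻¹ ≈ 0.0171 rad s⁻¹.
N² > 0, so the interval is statically stable.

0.0171 rad s⁻¹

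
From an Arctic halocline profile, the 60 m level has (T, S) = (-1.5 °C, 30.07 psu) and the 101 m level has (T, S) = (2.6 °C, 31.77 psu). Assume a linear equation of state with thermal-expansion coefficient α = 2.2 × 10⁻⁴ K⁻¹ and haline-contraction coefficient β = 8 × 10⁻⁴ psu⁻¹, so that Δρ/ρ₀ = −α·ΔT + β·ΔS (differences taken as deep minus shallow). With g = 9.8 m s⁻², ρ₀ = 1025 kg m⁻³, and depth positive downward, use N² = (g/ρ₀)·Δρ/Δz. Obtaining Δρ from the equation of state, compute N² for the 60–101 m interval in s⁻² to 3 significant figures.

1.09 × 10⁻⁴ s⁻²

ΔT = +4.1 K, ΔS = +1.70 psu (deep − shallow).
Δρ/ρ₀ = −αΔT + βΔS = -9.02 × 10⁻⁴ + 1.36 × 10⁻³ = 4.58 × 10⁻⁴, so Δρ ≈ 0.4695 kg m⁻³.
N² = (g/ρ₀)·Δρ/Δz = g·(Δρ/ρ₀)/Δz = 9.8 × 4.58 × 10⁻⁴ / 41 = 1.0947 × 10⁻⁴ s⁻² ≈ 1.09 × 10⁻⁴ s⁻².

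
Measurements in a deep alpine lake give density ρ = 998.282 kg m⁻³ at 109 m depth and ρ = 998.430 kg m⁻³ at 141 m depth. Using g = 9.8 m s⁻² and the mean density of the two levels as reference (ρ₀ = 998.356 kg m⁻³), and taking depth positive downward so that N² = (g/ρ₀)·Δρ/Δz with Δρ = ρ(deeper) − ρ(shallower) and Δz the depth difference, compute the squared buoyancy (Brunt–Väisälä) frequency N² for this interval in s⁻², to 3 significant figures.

4.54 × 10⁻⁵ s⁻²

Δρ = 998.430 − 998.282 = 0.148 kg m⁻³ over Δz = 141 − 109 = 32 m.
N² = (9.8/998.356) × (0.148/32) = 4.5400 × 10⁻⁵ s⁻² ≈ 4.54 × 10⁻⁵ s⁻².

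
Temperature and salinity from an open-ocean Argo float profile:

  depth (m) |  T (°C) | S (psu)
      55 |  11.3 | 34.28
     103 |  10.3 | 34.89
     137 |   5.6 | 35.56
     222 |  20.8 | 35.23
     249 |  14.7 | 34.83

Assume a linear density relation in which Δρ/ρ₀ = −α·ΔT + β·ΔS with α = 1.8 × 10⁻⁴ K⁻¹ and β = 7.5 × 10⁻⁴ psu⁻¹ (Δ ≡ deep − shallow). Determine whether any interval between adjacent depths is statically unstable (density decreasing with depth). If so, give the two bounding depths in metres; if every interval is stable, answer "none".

Evaluate Δρ/ρ₀ = −αΔT + βΔS across each adjacent pair:
  55–103 m: −αΔT+βΔS = −(1.8 × 10⁻⁴)(-1.0)+(7.5 × 10⁻⁴)(+0.61) = 6.4 × 10⁻⁴ → stable
  103–137 m: −αΔT+βΔS = −(1.8 × 10⁻⁴)(-4.7)+(7.5 × 10⁻⁴)(+0.67) = 1.3 × 10⁻³ → stable
  137–222 m: −αΔT+βΔS = −(1.8 × 10⁻⁴)(+15.2)+(7.5 × 10⁻⁴)(-0.33) = -3.0 × 10⁻³ → UNSTABLE
  222–249 m: −αΔT+βΔS = −(1.8 × 10⁻⁴)(-6.1)+(7.5 × 10⁻⁴)(-0.40) = 8.0 × 10⁻⁴ → stable
The 137–222 m interval has Δρ < 0: lighter water underlies denser water.

137–222 m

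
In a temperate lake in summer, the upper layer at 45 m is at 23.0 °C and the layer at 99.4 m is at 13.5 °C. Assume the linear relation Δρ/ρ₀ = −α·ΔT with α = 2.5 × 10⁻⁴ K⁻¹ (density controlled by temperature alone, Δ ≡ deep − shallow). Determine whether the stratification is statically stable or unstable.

ΔT = 13.5 − 23.0 = -9.5 K, so Δρ/ρ₀ = −αΔT = 2.375 × 10⁻³.
Δρ/ρ₀ > 0, so Δρ > 0: deeper water is denser → statically stable.

stable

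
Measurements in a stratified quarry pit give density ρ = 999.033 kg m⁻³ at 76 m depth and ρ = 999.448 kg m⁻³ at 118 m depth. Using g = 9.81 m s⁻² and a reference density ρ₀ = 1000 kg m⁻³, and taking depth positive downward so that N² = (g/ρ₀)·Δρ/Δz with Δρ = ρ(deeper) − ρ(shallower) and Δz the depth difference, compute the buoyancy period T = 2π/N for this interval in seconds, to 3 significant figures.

Δρ = 999.448 − 999.033 = 0.415 kg m⁻³ over Δz = 118 − 76 = 42 m.
N² = (9.81/1000) × (0.415/42) = 9.6932 × 10⁻⁵ s⁻².
N = √(9.6932 × 10⁻⁵) = 9.8454 × 10⁻³ rad s⁻¹, so T = 2π/N = 638.18 s ≈ 638 s.

638 s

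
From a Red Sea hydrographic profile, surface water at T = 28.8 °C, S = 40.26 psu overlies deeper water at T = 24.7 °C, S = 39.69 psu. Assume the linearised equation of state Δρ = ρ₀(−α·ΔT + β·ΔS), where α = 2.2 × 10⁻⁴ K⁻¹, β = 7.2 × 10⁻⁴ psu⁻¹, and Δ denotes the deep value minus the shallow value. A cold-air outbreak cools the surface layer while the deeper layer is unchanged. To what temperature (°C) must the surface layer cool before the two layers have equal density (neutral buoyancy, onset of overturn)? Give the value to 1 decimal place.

26.6 °C

Neutral buoyancy requires Δρ = 0, i.e. −α(T_deep − T_surf′) + β(S_deep − S_surf) = 0.
T_surf′ = T_deep − (β/α)·ΔS = 24.7 − (7.2 × 10⁻⁴/2.2 × 10⁻⁴)·(-0.57) = 26.565 °C.
Cooling required: 28.8 − (26.565) = 2.235 °C.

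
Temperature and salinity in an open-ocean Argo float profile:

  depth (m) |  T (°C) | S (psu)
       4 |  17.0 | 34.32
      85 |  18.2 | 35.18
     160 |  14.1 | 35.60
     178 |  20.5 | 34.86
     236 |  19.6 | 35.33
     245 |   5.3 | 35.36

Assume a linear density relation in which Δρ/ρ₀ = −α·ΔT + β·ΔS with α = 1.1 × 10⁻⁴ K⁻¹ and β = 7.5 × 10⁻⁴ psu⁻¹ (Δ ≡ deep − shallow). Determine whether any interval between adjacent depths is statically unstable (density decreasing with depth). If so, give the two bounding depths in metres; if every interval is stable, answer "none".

Evaluate Δρ/ρ₀ = −αΔT + βΔS across each adjacent pair:
  4–85 m: −αΔT+βΔS = −(1.1 × 10⁻⁴)(+1.2)+(7.5 × 10⁻⁴)(+0.86) = 5.1 × 10⁻⁴ → stable
  85–160 m: −αΔT+βΔS = −(1.1 × 10⁻⁴)(-4.1)+(7.5 × 10⁻⁴)(+0.42) = 7.7 × 10⁻⁴ → stable
  160–178 m: −αΔT+βΔS = −(1.1 × 10⁻⁴)(+6.4)+(7.5 × 10⁻⁴)(-0.74) = -1.3 × 10⁻³ → UNSTABLE
  178–236 m: −αΔT+βΔS = −(1.1 × 10⁻⁴)(-0.9)+(7.5 × 10⁻⁴)(+0.47) = 4.5 × 10⁻⁴ → stable
  236–245 m: −αΔT+βΔS = −(1.1 × 10⁻⁴)(-14.3)+(7.5 × 10⁻⁴)(+0.03) = 1.6 × 10⁻³ → stable
The 160–178 m interval has Δρ < 0: lighter water underlies denser water.

160–178 m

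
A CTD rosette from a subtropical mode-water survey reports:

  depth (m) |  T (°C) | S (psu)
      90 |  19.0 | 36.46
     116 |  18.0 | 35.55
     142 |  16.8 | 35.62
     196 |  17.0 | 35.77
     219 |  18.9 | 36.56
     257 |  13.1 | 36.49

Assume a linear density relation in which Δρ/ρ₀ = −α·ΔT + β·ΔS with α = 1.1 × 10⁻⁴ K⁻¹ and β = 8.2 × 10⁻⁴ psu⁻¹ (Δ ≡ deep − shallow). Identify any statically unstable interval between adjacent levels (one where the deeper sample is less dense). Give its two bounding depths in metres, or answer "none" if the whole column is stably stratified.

90–116 m

Evaluate Δρ/ρ₀ = −αΔT + βΔS across each adjacent pair:
  90–116 m: −αΔT+βΔS = −(1.1 × 10⁻⁴)(-1.0)+(8.2 × 10⁻⁴)(-0.91) = -6.4 × 10⁻⁴ → UNSTABLE
  116–142 m: −αΔT+βΔS = −(1.1 × 10⁻⁴)(-1.2)+(8.2 × 10⁻⁴)(+0.07) = 1.9 × 10⁻⁴ → stable
  142–196 m: −αΔT+βΔS = −(1.1 × 10⁻⁴)(+0.2)+(8.2 × 10⁻⁴)(+0.15) = 1.0 × 10⁻⁴ → stable
  196–219 m: −αΔT+βΔS = −(1.1 × 10⁻⁴)(+1.9)+(8.2 × 10⁻⁴)(+0.79) = 4.4 × 10⁻⁴ → stable
  219–257 m: −αΔT+βΔS = −(1.1 × 10⁻⁴)(-5.8)+(8.2 × 10⁻⁴)(-0.07) = 5.8 × 10⁻⁴ → stable
The 90–116 m interval has Δρ < 0: lighter water underlies denser water.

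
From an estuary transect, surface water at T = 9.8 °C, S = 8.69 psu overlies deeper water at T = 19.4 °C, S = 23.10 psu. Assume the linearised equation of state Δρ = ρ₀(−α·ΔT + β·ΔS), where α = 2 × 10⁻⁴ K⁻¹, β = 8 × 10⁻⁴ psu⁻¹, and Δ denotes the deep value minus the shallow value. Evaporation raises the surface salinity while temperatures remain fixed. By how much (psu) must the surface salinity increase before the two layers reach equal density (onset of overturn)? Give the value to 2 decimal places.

12.01 psu

Neutral buoyancy requires −α(T_deep − T_surf) + β(S_deep − S_surf′) = 0.
S_surf′ = S_deep − (α/β)·ΔT = 23.10 − (2 × 10⁻⁴/8 × 10⁻⁴)·(+9.6) = 20.7000 psu.
Increase required: 20.7000 − 8.69 = 12.0100 psu.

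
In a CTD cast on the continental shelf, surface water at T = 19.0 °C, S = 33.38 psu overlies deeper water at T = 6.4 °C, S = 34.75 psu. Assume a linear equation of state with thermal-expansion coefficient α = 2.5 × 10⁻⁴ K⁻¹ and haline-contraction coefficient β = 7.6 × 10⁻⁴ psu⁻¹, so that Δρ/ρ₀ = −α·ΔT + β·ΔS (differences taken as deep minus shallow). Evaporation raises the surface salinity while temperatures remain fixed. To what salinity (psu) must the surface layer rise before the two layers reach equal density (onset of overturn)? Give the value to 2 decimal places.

38.89 psu

Neutral buoyancy requires −α(T_deep − T_surf) + β(S_deep − S_surf′) = 0.
S_surf′ = S_deep − (α/β)·ΔT = 34.75 − (2.5 × 10⁻⁴/7.6 × 10⁻⁴)·(-12.6) = 38.8947 psu.
Increase required: 38.8947 − 33.38 = 5.5147 psu.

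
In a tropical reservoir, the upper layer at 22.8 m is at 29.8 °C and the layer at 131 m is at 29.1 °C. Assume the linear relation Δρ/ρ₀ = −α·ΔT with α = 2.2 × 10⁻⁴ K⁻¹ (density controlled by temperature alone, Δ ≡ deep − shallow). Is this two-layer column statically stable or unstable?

ΔT = 29.1 − 29.8 = -0.7 K, so Δρ/ρ₀ = −αΔT = 1.54 × 10⁻⁴.
Δρ/ρ₀ > 0, so Δρ > 0: deeper water is denser → statically stable.

stable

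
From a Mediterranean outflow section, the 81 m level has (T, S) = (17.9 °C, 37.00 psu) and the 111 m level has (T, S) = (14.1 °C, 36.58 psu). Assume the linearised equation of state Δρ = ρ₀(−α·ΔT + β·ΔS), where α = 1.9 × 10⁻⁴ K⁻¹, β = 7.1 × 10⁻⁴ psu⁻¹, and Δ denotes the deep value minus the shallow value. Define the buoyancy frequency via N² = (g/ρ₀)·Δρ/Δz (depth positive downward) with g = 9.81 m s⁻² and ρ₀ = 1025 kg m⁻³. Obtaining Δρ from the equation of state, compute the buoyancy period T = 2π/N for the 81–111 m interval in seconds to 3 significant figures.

ΔT = -3.8 K, ΔS = -0.42 psu (deep − shallow).
Δρ/ρ₀ = −αΔT + βΔS = 7.22 × 10⁻⁴ − 2.982 × 10⁻⁴ = 4.238 × 10⁻⁴, so Δρ ≈ 0.4344 kg m⁻³.
N² = (g/ρ₀)·Δρ/Δz = g·(Δρ/ρ₀)/Δz = 9.81 × 4.238 × 10⁻⁴ / 30 = 1.3858 × 10⁻⁴ s⁻².
N = √(1.3858 × 10⁻⁴) = 0.011772 rad s⁻¹ → T = 2π/N = 533.74 s ≈ 534 s.

534 s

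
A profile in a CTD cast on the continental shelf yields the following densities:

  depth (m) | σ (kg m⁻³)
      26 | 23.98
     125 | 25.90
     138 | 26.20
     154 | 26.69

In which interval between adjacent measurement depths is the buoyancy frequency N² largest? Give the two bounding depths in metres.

Compute the density gradient over each adjacent pair:
  26–125 m: Δρ/Δz = 1.92/99 = 0.019 kg m⁻⁴
  125–138 m: Δρ/Δz = 0.30/13 = 0.023 kg m⁻⁴
  138–154 m: Δρ/Δz = 0.49/16 = 0.031 kg m⁻⁴
The largest gradient is in the 138–154 m interval — the pycnocline.

138–154 m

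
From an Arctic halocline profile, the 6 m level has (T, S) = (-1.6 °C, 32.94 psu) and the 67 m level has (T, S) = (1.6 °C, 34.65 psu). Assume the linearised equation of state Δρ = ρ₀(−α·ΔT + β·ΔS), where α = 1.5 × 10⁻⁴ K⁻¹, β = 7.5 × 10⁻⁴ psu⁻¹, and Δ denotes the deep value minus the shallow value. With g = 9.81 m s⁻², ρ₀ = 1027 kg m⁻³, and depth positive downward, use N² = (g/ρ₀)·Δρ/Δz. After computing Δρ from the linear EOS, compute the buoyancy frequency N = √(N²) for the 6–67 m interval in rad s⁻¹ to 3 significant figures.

0.0114 rad s⁻¹

ΔT = +3.2 K, ΔS = +1.71 psu (deep − shallow).
Δρ/ρ₀ = −αΔT + βΔS = -4.80 × 10⁻⁴ + 1.2825 × 10⁻³ = 8.025 × 10⁻⁴, so Δρ ≈ 0.8242 kg m⁻³.
N² = (g/ρ₀)·Δρ/Δz = g·(Δρ/ρ₀)/Δz = 9.81 × 8.025 × 10⁻⁴ / 61 = 1.2906 × 10⁻⁴ s⁻².
N = √(1.2906 × 10⁻⁴) = 0.011360 rad s⁻¹ ≈ 0.0114 rad s⁻¹.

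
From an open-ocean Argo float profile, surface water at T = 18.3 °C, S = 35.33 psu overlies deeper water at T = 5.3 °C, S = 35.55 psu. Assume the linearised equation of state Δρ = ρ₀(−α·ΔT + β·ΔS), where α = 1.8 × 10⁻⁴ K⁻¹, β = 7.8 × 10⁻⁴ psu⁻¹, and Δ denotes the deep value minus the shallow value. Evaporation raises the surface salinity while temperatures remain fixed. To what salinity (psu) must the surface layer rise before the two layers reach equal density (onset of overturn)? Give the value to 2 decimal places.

38.55 psu

Neutral buoyancy requires −α(T_deep − T_surf) + β(S_deep − S_surf′) = 0.
S_surf′ = S_deep − (α/β)·ΔT = 35.55 − (1.8 × 10⁻⁴/7.8 × 10⁻⁴)·(-13.0) = 38.5500 psu.
Increase required: 38.5500 − 35.33 = 3.2200 psu.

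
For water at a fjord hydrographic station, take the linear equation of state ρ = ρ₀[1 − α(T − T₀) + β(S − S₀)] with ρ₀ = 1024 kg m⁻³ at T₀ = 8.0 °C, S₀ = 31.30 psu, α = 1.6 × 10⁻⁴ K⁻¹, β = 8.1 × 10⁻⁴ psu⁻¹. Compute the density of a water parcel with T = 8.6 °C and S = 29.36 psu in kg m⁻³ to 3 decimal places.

T − T₀ = +0.6 K, S − S₀ = -1.94 psu.
Bracket = 1 − α·(+0.6) + β·(-1.94) = 1 + (-1.6674 × 10⁻³) = 0.9983326.
ρ = 1024 × 0.9983326 = 1022.293 kg m⁻³.

1022.293 kg m⁻³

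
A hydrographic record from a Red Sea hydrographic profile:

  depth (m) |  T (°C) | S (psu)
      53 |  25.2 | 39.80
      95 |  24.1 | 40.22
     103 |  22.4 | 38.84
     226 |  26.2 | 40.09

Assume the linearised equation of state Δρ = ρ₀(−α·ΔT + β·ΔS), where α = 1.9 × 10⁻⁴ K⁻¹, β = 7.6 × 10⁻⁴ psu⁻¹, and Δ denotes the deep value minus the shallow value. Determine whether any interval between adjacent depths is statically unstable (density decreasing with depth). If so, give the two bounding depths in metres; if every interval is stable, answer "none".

Evaluate Δρ/ρ₀ = −αΔT + βΔS across each adjacent pair:
  53–95 m: −αΔT+βΔS = −(1.9 × 10⁻⁴)(-1.1)+(7.6 × 10⁻⁴)(+0.42) = 5.3 × 10⁻⁴ → stable
  95–103 m: −αΔT+βΔS = −(1.9 × 10⁻⁴)(-1.7)+(7.6 × 10⁻⁴)(-1.38) = -7.3 × 10⁻⁴ → UNSTABLE
  103–226 m: −αΔT+βΔS = −(1.9 × 10⁻⁴)(+3.8)+(7.6 × 10⁻⁴)(+1.25) = 2.3 × 10⁻⁴ → stable
The 95–103 m interval has Δρ < 0: lighter water underlies denser water.

95–103 m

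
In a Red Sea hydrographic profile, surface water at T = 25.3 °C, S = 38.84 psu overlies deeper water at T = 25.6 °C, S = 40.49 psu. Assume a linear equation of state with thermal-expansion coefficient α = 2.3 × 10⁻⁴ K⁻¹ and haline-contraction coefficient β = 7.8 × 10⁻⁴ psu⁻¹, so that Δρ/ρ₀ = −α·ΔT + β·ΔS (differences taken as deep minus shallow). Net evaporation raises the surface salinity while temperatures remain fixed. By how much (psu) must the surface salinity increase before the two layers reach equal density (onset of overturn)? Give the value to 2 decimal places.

Neutral buoyancy requires −α(T_deep − T_surf) + β(S_deep − S_surf′) = 0.
S_surf′ = S_deep − (α/β)·ΔT = 40.49 − (2.3 × 10⁻⁴/7.8 × 10⁻⁴)·(+0.3) = 40.4015 psu.
Increase required: 40.4015 − 38.84 = 1.5615 psu.

1.56 psu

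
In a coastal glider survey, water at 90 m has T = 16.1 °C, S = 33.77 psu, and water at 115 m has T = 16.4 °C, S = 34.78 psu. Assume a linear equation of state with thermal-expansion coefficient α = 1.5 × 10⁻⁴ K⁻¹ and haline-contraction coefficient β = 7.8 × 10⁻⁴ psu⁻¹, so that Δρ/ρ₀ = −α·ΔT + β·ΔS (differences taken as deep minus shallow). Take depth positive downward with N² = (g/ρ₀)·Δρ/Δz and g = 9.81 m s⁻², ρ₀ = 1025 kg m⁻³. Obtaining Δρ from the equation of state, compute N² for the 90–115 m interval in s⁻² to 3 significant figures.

ΔT = +0.3 K, ΔS = +1.01 psu (deep − shallow).
Δρ/ρ₀ = −αΔT + βΔS = -4.50 × 10⁻⁵ + 7.878 × 10⁻⁴ = 7.428 × 10⁻⁴, so Δρ ≈ 0.7614 kg m⁻³.
N² = (g/ρ₀)·Δρ/Δz = g·(Δρ/ρ₀)/Δz = 9.81 × 7.428 × 10⁻⁴ / 25 = 2.9147 × 10⁻⁴ s⁻² ≈ 2.91 × 10⁻⁴ s⁻².

2.91 × 10⁻⁴ s⁻²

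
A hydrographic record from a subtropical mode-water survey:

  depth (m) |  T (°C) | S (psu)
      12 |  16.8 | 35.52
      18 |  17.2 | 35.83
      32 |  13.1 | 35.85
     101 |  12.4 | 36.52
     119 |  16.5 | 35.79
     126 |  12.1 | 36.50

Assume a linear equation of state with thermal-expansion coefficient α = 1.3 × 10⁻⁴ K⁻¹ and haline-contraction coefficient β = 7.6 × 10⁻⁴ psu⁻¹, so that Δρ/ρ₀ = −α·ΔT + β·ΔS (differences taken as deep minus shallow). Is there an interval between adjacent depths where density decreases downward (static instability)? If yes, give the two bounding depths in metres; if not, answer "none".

101–119 m

Evaluate Δρ/ρ₀ = −αΔT + βΔS across each adjacent pair:
  12–18 m: −αΔT+βΔS = −(1.3 × 10⁻⁴)(+0.4)+(7.6 × 10⁻⁴)(+0.31) = 1.8 × 10⁻⁴ → stable
  18–32 m: −αΔT+βΔS = −(1.3 × 10⁻⁴)(-4.1)+(7.6 × 10⁻⁴)(+0.02) = 5.5 × 10⁻⁴ → stable
  32–101 m: −αΔT+βΔS = −(1.3 × 10⁻⁴)(-0.7)+(7.6 × 10⁻⁴)(+0.67) = 6.0 × 10⁻⁴ → stable
  101–119 m: −αΔT+βΔS = −(1.3 × 10⁻⁴)(+4.1)+(7.6 × 10⁻⁴)(-0.73) = -1.1 × 10⁻³ → UNSTABLE
  119–126 m: −αΔT+βΔS = −(1.3 × 10⁻⁴)(-4.4)+(7.6 × 10⁻⁴)(+0.71) = 1.1 × 10⁻³ → stable
The 101–119 m interval has Δρ < 0: lighter water underlies denser water.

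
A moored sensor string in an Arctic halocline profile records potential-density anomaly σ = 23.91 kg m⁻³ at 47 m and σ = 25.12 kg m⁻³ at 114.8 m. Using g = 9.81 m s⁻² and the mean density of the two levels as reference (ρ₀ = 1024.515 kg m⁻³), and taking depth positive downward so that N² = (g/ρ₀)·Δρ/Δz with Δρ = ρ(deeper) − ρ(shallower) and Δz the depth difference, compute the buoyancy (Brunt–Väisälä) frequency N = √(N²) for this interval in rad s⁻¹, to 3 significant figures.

0.0131 rad s⁻¹

Δρ = 1025.12 − 1023.91 = 1.21 kg m⁻³ over Δz = 114.8 − 47 = 67.8 m.
N² = (9.81/1024.515) × (1.21/67.8) = 1.7089 × 10⁻⁴ s⁻².
N = √(1.7089 × 10⁻⁴) = 0.013072 rad s⁻¹ ≈ 0.0131 rad s⁻¹.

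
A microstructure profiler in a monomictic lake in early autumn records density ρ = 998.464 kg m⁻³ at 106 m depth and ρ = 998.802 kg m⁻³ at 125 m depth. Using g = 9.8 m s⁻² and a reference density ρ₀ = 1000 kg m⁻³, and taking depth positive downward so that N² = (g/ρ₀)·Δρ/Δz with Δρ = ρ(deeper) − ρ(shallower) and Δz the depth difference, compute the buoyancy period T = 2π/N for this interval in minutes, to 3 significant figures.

7.93 min

Δρ = 998.802 − 998.464 = 0.338 kg m⁻³ over Δz = 125 − 106 = 19 m.
N² = (9.8/1000) × (0.338/19) = 1.7434 × 10⁻⁴ s⁻².
N = √(1.7434 × 10⁻⁴) = 0.013204 rad s⁻¹, so T = 2π/N = 475.85 s = 7.9308 min ≈ 7.93 min.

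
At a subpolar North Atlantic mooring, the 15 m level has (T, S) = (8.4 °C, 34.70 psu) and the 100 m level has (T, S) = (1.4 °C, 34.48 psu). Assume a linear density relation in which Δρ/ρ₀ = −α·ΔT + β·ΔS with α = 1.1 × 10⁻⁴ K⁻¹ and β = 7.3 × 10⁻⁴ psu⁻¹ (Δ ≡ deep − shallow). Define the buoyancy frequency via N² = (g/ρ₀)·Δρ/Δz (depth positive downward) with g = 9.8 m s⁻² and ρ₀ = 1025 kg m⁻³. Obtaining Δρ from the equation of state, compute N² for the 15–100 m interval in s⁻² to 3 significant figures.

7.03 × 10⁻⁵ s⁻²

ΔT = -7.0 K, ΔS = -0.22 psu (deep − shallow).
Δρ/ρ₀ = −αΔT + βΔS = 7.70 × 10⁻⁴ − 1.606 × 10⁻⁴ = 6.094 × 10⁻⁴, so Δρ ≈ 0.6246 kg m⁻³.
N² = (g/ρ₀)·Δρ/Δz = g·(Δρ/ρ₀)/Δz = 9.8 × 6.094 × 10⁻⁴ / 85 = 7.0260 × 10⁻⁵ s⁻² ≈ 7.03 × 10⁻⁵ s⁻².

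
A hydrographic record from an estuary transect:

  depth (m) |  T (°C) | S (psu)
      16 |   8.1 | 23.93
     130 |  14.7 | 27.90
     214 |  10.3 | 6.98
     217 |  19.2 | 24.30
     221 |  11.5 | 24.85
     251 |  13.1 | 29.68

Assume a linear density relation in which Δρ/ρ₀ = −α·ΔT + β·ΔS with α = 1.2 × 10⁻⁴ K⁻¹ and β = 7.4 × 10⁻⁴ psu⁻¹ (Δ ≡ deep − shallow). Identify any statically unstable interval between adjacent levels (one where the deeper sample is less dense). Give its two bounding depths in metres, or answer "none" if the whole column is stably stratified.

130–214 m

Evaluate Δρ/ρ₀ = −αΔT + βΔS across each adjacent pair:
  16–130 m: −αΔT+βΔS = −(1.2 × 10⁻⁴)(+6.6)+(7.4 × 10⁻⁴)(+3.97) = 2.1 × 10⁻³ → stable
  130–214 m: −αΔT+βΔS = −(1.2 × 10⁻⁴)(-4.4)+(7.4 × 10⁻⁴)(-20.92) = -0.015 → UNSTABLE
  214–217 m: −αΔT+βΔS = −(1.2 × 10⁻⁴)(+8.9)+(7.4 × 10⁻⁴)(+17.32) = 0.012 → stable
  217–221 m: −αΔT+βΔS = −(1.2 × 10⁻⁴)(-7.7)+(7.4 × 10⁻⁴)(+0.55) = 1.3 × 10⁻³ → stable
  221–251 m: −αΔT+βΔS = −(1.2 × 10⁻⁴)(+1.6)+(7.4 × 10⁻⁴)(+4.83) = 3.4 × 10⁻³ → stable
The 130–214 m interval has Δρ < 0: lighter water underlies denser water.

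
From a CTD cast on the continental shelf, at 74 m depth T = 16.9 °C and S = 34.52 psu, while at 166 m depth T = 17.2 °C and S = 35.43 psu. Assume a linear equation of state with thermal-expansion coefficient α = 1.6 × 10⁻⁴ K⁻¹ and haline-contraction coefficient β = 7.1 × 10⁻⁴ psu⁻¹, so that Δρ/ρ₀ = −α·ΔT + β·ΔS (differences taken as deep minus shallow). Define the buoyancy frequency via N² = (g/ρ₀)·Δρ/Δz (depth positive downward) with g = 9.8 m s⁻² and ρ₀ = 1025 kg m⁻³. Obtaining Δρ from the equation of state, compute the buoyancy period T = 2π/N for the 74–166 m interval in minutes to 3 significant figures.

ΔT = +0.3 K, ΔS = +0.91 psu (deep − shallow).
Δρ/ρ₀ = −αΔT + βΔS = -4.80 × 10⁻⁵ + 6.461 × 10⁻⁴ = 5.981 × 10⁻⁴, so Δρ ≈ 0.6131 kg m⁻³.
N² = (g/ρ₀)·Δρ/Δz = g·(Δρ/ρ₀)/Δz = 9.8 × 5.981 × 10⁻⁴ / 92 = 6.3711 × 10⁻⁵ s⁻².
N = √(6.3711 × 10⁻⁵) = 7.9819 × 10⁻³ rad s⁻¹ → T = 2π/N = 787.18 s = 13.120 min ≈ 13.1 min.

13.1 min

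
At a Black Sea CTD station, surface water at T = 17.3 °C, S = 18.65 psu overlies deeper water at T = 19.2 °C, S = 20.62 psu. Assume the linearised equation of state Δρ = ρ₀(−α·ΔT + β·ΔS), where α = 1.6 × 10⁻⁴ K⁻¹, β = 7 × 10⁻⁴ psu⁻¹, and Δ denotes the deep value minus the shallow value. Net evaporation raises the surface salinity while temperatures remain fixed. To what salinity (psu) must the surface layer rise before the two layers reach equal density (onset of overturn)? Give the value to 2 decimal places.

20.19 psu

Neutral buoyancy requires −α(T_deep − T_surf) + β(S_deep − S_surf′) = 0.
S_surf′ = S_deep − (α/β)·ΔT = 20.62 − (1.6 × 10⁻⁴/7 × 10⁻⁴)·(+1.9) = 20.1857 psu.
Increase required: 20.1857 − 18.65 = 1.5357 psu.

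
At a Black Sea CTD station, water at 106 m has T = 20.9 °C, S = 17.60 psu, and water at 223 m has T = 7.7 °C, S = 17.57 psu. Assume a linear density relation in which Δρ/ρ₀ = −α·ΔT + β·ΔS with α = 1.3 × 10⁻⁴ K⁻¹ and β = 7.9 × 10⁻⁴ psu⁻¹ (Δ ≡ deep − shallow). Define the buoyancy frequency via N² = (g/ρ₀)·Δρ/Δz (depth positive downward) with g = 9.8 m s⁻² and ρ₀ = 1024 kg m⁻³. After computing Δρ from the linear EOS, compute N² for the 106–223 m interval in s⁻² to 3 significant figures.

ΔT = -13.2 K, ΔS = -0.03 psu (deep − shallow).
Δρ/ρ₀ = −αΔT + βΔS = 1.716 × 10⁻³ − 2.37 × 10⁻⁵ = 1.6923 × 10⁻³, so Δρ ≈ 1.733 kg m⁻³.
N² = (g/ρ₀)·Δρ/Δz = g·(Δρ/ρ₀)/Δz = 9.8 × 1.6923 × 10⁻³ / 117 = 1.4175 × 10⁻⁴ s⁻² ≈ 1.42 × 10⁻⁴ s⁻².

1.42 × 10⁻⁴ s⁻²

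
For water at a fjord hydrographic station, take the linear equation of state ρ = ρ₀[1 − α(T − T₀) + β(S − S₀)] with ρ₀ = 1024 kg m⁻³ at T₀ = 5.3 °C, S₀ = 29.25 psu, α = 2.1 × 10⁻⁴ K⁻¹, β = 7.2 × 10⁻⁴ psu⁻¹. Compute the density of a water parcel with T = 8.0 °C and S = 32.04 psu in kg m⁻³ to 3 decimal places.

1025.476 kg m⁻³

T − T₀ = +2.7 K, S − S₀ = +2.79 psu.
Bracket = 1 − α·(+2.7) + β·(+2.79) = 1 + (1.4418 × 10⁻³) = 1.0014418.
ρ = 1024 × 1.0014418 = 1025.476 kg m⁻³.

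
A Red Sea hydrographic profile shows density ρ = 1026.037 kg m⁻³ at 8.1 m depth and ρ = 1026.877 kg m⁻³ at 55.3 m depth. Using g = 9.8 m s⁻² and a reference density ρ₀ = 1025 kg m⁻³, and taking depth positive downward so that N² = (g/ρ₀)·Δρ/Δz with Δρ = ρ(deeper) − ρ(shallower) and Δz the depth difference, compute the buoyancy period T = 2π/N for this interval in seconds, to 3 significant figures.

482 s

Δρ = 1026.877 − 1026.037 = 0.840 kg m⁻³ over Δz = 55.3 − 8.1 = 47.2 m.
N² = (9.8/1025) × (0.840/47.2) = 1.7015 × 10⁻⁴ s⁻².
N = √(1.7015 × 10⁻⁴) = 0.013044 rad s⁻¹, so T = 2π/N = 481.69 s ≈ 482 s.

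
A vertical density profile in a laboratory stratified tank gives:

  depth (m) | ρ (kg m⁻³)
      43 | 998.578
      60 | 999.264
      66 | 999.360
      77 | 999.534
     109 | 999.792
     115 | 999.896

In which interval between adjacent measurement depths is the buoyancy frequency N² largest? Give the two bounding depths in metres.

43–60 m

Compute the density gradient over each adjacent pair:
  43–60 m: Δρ/Δz = 0.686/17 = 0.040 kg m⁻⁴
  60–66 m: Δρ/Δz = 0.096/6 = 0.016 kg m⁻⁴
  66–77 m: Δρ/Δz = 0.174/11 = 0.016 kg m⁻⁴
  77–109 m: Δρ/Δz = 0.258/32 = 8.1 × 10⁻³ kg m⁻⁴
  109–115 m: Δρ/Δz = 0.104/6 = 0.017 kg m⁻⁴
The largest gradient is in the 43–60 m interval — the pycnocline.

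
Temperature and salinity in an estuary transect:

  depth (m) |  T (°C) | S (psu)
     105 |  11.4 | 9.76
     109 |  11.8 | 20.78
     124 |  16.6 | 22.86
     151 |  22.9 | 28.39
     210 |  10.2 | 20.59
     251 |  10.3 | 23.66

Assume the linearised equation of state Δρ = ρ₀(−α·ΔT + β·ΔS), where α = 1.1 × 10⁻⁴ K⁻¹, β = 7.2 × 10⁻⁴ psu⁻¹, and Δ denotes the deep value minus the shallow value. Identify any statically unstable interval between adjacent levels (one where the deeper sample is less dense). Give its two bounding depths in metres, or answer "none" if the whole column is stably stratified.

Evaluate Δρ/ρ₀ = −αΔT + βΔS across each adjacent pair:
  105–109 m: −αΔT+βΔS = −(1.1 × 10⁻⁴)(+0.4)+(7.2 × 10⁻⁴)(+11.02) = 7.9 × 10⁻³ → stable
  109–124 m: −αΔT+βΔS = −(1.1 × 10⁻⁴)(+4.8)+(7.2 × 10⁻⁴)(+2.08) = 9.7 × 10⁻⁴ → stable
  124–151 m: −αΔT+βΔS = −(1.1 × 10⁻⁴)(+6.3)+(7.2 × 10⁻⁴)(+5.53) = 3.3 × 10⁻³ → stable
  151–210 m: −αΔT+βΔS = −(1.1 × 10⁻⁴)(-12.7)+(7.2 × 10⁻⁴)(-7.80) = -4.2 × 10⁻³ → UNSTABLE
  210–251 m: −αΔT+βΔS = −(1.1 × 10⁻⁴)(+0.1)+(7.2 × 10⁻⁴)(+3.07) = 2.2 × 10⁻³ → stable
The 151–210 m interval has Δρ < 0: lighter water underlies denser water.

151–210 m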